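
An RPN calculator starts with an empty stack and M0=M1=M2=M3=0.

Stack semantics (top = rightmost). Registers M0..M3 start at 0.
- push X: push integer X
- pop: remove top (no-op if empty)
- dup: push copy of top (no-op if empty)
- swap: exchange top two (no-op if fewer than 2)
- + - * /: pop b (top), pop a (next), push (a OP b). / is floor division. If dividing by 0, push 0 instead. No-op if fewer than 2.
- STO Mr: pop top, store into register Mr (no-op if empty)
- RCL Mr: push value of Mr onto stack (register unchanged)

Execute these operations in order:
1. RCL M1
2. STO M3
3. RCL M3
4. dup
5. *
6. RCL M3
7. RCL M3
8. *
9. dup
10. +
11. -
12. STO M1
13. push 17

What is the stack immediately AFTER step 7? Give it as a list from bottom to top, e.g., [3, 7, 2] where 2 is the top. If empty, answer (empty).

After op 1 (RCL M1): stack=[0] mem=[0,0,0,0]
After op 2 (STO M3): stack=[empty] mem=[0,0,0,0]
After op 3 (RCL M3): stack=[0] mem=[0,0,0,0]
After op 4 (dup): stack=[0,0] mem=[0,0,0,0]
After op 5 (*): stack=[0] mem=[0,0,0,0]
After op 6 (RCL M3): stack=[0,0] mem=[0,0,0,0]
After op 7 (RCL M3): stack=[0,0,0] mem=[0,0,0,0]

[0, 0, 0]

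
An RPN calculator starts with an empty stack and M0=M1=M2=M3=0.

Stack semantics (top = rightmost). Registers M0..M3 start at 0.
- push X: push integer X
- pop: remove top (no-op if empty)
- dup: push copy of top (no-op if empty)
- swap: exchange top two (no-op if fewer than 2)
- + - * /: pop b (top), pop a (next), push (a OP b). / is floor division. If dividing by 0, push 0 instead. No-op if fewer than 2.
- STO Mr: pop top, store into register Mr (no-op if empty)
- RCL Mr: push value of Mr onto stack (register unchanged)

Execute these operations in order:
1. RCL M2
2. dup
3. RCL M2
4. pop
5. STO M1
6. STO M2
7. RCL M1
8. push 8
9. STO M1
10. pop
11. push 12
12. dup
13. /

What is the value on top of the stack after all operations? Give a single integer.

After op 1 (RCL M2): stack=[0] mem=[0,0,0,0]
After op 2 (dup): stack=[0,0] mem=[0,0,0,0]
After op 3 (RCL M2): stack=[0,0,0] mem=[0,0,0,0]
After op 4 (pop): stack=[0,0] mem=[0,0,0,0]
After op 5 (STO M1): stack=[0] mem=[0,0,0,0]
After op 6 (STO M2): stack=[empty] mem=[0,0,0,0]
After op 7 (RCL M1): stack=[0] mem=[0,0,0,0]
After op 8 (push 8): stack=[0,8] mem=[0,0,0,0]
After op 9 (STO M1): stack=[0] mem=[0,8,0,0]
After op 10 (pop): stack=[empty] mem=[0,8,0,0]
After op 11 (push 12): stack=[12] mem=[0,8,0,0]
After op 12 (dup): stack=[12,12] mem=[0,8,0,0]
After op 13 (/): stack=[1] mem=[0,8,0,0]

Answer: 1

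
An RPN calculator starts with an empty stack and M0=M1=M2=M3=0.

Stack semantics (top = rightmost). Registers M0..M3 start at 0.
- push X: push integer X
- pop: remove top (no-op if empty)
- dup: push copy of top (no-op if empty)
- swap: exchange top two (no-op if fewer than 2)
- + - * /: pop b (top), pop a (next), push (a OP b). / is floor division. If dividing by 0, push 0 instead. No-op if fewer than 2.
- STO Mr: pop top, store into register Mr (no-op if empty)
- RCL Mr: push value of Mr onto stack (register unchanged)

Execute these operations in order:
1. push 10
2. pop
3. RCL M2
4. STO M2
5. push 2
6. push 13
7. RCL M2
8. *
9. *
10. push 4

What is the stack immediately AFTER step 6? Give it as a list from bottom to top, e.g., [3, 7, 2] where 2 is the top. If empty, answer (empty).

After op 1 (push 10): stack=[10] mem=[0,0,0,0]
After op 2 (pop): stack=[empty] mem=[0,0,0,0]
After op 3 (RCL M2): stack=[0] mem=[0,0,0,0]
After op 4 (STO M2): stack=[empty] mem=[0,0,0,0]
After op 5 (push 2): stack=[2] mem=[0,0,0,0]
After op 6 (push 13): stack=[2,13] mem=[0,0,0,0]

[2, 13]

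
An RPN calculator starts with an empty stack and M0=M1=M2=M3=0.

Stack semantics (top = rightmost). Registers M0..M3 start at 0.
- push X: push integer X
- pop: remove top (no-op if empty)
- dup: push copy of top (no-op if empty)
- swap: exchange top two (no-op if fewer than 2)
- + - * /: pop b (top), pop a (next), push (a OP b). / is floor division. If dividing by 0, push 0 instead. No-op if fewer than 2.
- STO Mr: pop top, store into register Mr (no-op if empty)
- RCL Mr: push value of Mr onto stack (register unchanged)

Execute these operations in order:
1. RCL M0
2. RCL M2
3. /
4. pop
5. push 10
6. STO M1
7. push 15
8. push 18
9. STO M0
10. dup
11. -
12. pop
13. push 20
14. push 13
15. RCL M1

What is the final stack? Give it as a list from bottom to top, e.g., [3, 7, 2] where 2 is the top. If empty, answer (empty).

Answer: [20, 13, 10]

Derivation:
After op 1 (RCL M0): stack=[0] mem=[0,0,0,0]
After op 2 (RCL M2): stack=[0,0] mem=[0,0,0,0]
After op 3 (/): stack=[0] mem=[0,0,0,0]
After op 4 (pop): stack=[empty] mem=[0,0,0,0]
After op 5 (push 10): stack=[10] mem=[0,0,0,0]
After op 6 (STO M1): stack=[empty] mem=[0,10,0,0]
After op 7 (push 15): stack=[15] mem=[0,10,0,0]
After op 8 (push 18): stack=[15,18] mem=[0,10,0,0]
After op 9 (STO M0): stack=[15] mem=[18,10,0,0]
After op 10 (dup): stack=[15,15] mem=[18,10,0,0]
After op 11 (-): stack=[0] mem=[18,10,0,0]
After op 12 (pop): stack=[empty] mem=[18,10,0,0]
After op 13 (push 20): stack=[20] mem=[18,10,0,0]
After op 14 (push 13): stack=[20,13] mem=[18,10,0,0]
After op 15 (RCL M1): stack=[20,13,10] mem=[18,10,0,0]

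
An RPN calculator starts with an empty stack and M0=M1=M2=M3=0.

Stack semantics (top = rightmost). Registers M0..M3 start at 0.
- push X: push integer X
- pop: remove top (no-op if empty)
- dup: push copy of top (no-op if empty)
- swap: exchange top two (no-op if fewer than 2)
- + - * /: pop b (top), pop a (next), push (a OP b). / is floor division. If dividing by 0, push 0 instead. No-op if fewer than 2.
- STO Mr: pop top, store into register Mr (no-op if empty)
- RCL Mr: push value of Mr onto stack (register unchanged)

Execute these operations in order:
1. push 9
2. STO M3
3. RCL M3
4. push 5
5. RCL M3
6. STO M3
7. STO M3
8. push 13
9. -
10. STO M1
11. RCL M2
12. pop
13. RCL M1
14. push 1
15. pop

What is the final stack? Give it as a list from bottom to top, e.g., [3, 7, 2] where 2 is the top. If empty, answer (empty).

Answer: [-4]

Derivation:
After op 1 (push 9): stack=[9] mem=[0,0,0,0]
After op 2 (STO M3): stack=[empty] mem=[0,0,0,9]
After op 3 (RCL M3): stack=[9] mem=[0,0,0,9]
After op 4 (push 5): stack=[9,5] mem=[0,0,0,9]
After op 5 (RCL M3): stack=[9,5,9] mem=[0,0,0,9]
After op 6 (STO M3): stack=[9,5] mem=[0,0,0,9]
After op 7 (STO M3): stack=[9] mem=[0,0,0,5]
After op 8 (push 13): stack=[9,13] mem=[0,0,0,5]
After op 9 (-): stack=[-4] mem=[0,0,0,5]
After op 10 (STO M1): stack=[empty] mem=[0,-4,0,5]
After op 11 (RCL M2): stack=[0] mem=[0,-4,0,5]
After op 12 (pop): stack=[empty] mem=[0,-4,0,5]
After op 13 (RCL M1): stack=[-4] mem=[0,-4,0,5]
After op 14 (push 1): stack=[-4,1] mem=[0,-4,0,5]
After op 15 (pop): stack=[-4] mem=[0,-4,0,5]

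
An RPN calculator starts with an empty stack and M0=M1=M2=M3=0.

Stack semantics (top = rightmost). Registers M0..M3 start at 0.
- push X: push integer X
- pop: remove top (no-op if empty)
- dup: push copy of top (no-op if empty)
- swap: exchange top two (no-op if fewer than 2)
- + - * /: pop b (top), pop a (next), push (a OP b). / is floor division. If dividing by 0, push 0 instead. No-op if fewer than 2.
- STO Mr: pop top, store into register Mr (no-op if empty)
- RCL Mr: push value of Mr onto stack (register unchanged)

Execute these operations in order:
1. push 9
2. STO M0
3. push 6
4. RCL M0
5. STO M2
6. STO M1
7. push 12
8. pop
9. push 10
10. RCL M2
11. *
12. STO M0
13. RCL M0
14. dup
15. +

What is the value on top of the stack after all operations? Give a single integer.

After op 1 (push 9): stack=[9] mem=[0,0,0,0]
After op 2 (STO M0): stack=[empty] mem=[9,0,0,0]
After op 3 (push 6): stack=[6] mem=[9,0,0,0]
After op 4 (RCL M0): stack=[6,9] mem=[9,0,0,0]
After op 5 (STO M2): stack=[6] mem=[9,0,9,0]
After op 6 (STO M1): stack=[empty] mem=[9,6,9,0]
After op 7 (push 12): stack=[12] mem=[9,6,9,0]
After op 8 (pop): stack=[empty] mem=[9,6,9,0]
After op 9 (push 10): stack=[10] mem=[9,6,9,0]
After op 10 (RCL M2): stack=[10,9] mem=[9,6,9,0]
After op 11 (*): stack=[90] mem=[9,6,9,0]
After op 12 (STO M0): stack=[empty] mem=[90,6,9,0]
After op 13 (RCL M0): stack=[90] mem=[90,6,9,0]
After op 14 (dup): stack=[90,90] mem=[90,6,9,0]
After op 15 (+): stack=[180] mem=[90,6,9,0]

Answer: 180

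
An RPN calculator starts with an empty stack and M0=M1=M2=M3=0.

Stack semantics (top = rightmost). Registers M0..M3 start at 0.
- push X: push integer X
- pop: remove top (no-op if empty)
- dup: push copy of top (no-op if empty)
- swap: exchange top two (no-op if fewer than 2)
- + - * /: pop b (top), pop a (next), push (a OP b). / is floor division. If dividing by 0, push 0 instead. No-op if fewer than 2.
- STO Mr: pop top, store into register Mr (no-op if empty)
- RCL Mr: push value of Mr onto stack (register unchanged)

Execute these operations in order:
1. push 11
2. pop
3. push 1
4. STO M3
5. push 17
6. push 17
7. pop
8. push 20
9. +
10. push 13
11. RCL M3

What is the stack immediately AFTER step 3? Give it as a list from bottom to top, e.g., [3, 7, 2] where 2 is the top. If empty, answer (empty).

After op 1 (push 11): stack=[11] mem=[0,0,0,0]
After op 2 (pop): stack=[empty] mem=[0,0,0,0]
After op 3 (push 1): stack=[1] mem=[0,0,0,0]

[1]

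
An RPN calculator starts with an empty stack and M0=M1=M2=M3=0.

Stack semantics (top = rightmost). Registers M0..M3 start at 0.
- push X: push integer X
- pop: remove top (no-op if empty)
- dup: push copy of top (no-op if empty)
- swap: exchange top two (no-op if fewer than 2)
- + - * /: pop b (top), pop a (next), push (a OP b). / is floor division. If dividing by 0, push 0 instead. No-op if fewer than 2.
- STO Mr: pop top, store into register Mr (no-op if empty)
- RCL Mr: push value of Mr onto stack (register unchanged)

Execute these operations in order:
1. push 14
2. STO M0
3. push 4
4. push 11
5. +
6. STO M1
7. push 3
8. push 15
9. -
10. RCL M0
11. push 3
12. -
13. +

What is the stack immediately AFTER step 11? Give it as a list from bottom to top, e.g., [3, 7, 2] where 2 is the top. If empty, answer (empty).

After op 1 (push 14): stack=[14] mem=[0,0,0,0]
After op 2 (STO M0): stack=[empty] mem=[14,0,0,0]
After op 3 (push 4): stack=[4] mem=[14,0,0,0]
After op 4 (push 11): stack=[4,11] mem=[14,0,0,0]
After op 5 (+): stack=[15] mem=[14,0,0,0]
After op 6 (STO M1): stack=[empty] mem=[14,15,0,0]
After op 7 (push 3): stack=[3] mem=[14,15,0,0]
After op 8 (push 15): stack=[3,15] mem=[14,15,0,0]
After op 9 (-): stack=[-12] mem=[14,15,0,0]
After op 10 (RCL M0): stack=[-12,14] mem=[14,15,0,0]
After op 11 (push 3): stack=[-12,14,3] mem=[14,15,0,0]

[-12, 14, 3]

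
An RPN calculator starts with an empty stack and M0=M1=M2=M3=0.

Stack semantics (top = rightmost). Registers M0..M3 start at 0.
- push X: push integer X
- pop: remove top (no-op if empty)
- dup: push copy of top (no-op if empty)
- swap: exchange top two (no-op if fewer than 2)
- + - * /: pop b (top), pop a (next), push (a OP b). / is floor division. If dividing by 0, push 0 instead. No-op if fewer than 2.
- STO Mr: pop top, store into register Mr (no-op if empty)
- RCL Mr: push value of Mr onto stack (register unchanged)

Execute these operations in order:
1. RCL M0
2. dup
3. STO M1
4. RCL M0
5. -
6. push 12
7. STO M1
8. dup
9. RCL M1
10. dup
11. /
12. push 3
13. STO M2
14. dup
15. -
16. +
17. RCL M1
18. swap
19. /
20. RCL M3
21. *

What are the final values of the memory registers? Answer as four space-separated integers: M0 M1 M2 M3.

After op 1 (RCL M0): stack=[0] mem=[0,0,0,0]
After op 2 (dup): stack=[0,0] mem=[0,0,0,0]
After op 3 (STO M1): stack=[0] mem=[0,0,0,0]
After op 4 (RCL M0): stack=[0,0] mem=[0,0,0,0]
After op 5 (-): stack=[0] mem=[0,0,0,0]
After op 6 (push 12): stack=[0,12] mem=[0,0,0,0]
After op 7 (STO M1): stack=[0] mem=[0,12,0,0]
After op 8 (dup): stack=[0,0] mem=[0,12,0,0]
After op 9 (RCL M1): stack=[0,0,12] mem=[0,12,0,0]
After op 10 (dup): stack=[0,0,12,12] mem=[0,12,0,0]
After op 11 (/): stack=[0,0,1] mem=[0,12,0,0]
After op 12 (push 3): stack=[0,0,1,3] mem=[0,12,0,0]
After op 13 (STO M2): stack=[0,0,1] mem=[0,12,3,0]
After op 14 (dup): stack=[0,0,1,1] mem=[0,12,3,0]
After op 15 (-): stack=[0,0,0] mem=[0,12,3,0]
After op 16 (+): stack=[0,0] mem=[0,12,3,0]
After op 17 (RCL M1): stack=[0,0,12] mem=[0,12,3,0]
After op 18 (swap): stack=[0,12,0] mem=[0,12,3,0]
After op 19 (/): stack=[0,0] mem=[0,12,3,0]
After op 20 (RCL M3): stack=[0,0,0] mem=[0,12,3,0]
After op 21 (*): stack=[0,0] mem=[0,12,3,0]

Answer: 0 12 3 0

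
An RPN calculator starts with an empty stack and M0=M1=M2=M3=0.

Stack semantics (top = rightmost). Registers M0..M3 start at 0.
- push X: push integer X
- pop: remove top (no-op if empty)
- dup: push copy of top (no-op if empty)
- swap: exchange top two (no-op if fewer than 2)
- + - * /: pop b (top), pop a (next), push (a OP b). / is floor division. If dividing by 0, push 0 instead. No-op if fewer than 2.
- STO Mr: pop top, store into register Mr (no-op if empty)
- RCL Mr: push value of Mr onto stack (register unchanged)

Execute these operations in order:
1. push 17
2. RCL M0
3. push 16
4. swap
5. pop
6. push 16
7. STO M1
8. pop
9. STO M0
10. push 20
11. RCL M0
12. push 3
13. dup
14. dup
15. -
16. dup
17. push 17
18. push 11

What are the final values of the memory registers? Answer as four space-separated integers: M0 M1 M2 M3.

Answer: 17 16 0 0

Derivation:
After op 1 (push 17): stack=[17] mem=[0,0,0,0]
After op 2 (RCL M0): stack=[17,0] mem=[0,0,0,0]
After op 3 (push 16): stack=[17,0,16] mem=[0,0,0,0]
After op 4 (swap): stack=[17,16,0] mem=[0,0,0,0]
After op 5 (pop): stack=[17,16] mem=[0,0,0,0]
After op 6 (push 16): stack=[17,16,16] mem=[0,0,0,0]
After op 7 (STO M1): stack=[17,16] mem=[0,16,0,0]
After op 8 (pop): stack=[17] mem=[0,16,0,0]
After op 9 (STO M0): stack=[empty] mem=[17,16,0,0]
After op 10 (push 20): stack=[20] mem=[17,16,0,0]
After op 11 (RCL M0): stack=[20,17] mem=[17,16,0,0]
After op 12 (push 3): stack=[20,17,3] mem=[17,16,0,0]
After op 13 (dup): stack=[20,17,3,3] mem=[17,16,0,0]
After op 14 (dup): stack=[20,17,3,3,3] mem=[17,16,0,0]
After op 15 (-): stack=[20,17,3,0] mem=[17,16,0,0]
After op 16 (dup): stack=[20,17,3,0,0] mem=[17,16,0,0]
After op 17 (push 17): stack=[20,17,3,0,0,17] mem=[17,16,0,0]
After op 18 (push 11): stack=[20,17,3,0,0,17,11] mem=[17,16,0,0]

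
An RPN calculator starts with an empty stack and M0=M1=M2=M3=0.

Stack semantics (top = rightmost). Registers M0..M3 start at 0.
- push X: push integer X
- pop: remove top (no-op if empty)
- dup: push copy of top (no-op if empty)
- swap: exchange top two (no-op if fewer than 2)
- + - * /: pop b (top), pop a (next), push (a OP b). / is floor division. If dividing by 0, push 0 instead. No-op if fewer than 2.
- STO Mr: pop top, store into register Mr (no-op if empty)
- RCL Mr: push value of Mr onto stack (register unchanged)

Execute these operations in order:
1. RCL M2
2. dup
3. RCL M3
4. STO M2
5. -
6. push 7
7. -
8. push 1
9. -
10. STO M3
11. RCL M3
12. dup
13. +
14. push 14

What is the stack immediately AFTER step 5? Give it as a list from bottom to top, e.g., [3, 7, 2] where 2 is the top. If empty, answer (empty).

After op 1 (RCL M2): stack=[0] mem=[0,0,0,0]
After op 2 (dup): stack=[0,0] mem=[0,0,0,0]
After op 3 (RCL M3): stack=[0,0,0] mem=[0,0,0,0]
After op 4 (STO M2): stack=[0,0] mem=[0,0,0,0]
After op 5 (-): stack=[0] mem=[0,0,0,0]

[0]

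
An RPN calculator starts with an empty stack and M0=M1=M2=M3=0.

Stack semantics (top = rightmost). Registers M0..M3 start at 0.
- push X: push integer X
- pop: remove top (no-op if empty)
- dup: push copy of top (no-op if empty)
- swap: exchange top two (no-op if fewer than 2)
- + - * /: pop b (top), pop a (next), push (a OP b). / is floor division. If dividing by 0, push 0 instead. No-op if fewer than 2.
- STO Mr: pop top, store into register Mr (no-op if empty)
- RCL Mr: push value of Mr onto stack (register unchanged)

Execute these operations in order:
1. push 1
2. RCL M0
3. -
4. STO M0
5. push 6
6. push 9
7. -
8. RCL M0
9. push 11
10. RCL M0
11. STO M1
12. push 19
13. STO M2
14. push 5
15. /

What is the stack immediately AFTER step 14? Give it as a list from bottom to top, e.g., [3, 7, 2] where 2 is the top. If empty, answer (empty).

After op 1 (push 1): stack=[1] mem=[0,0,0,0]
After op 2 (RCL M0): stack=[1,0] mem=[0,0,0,0]
After op 3 (-): stack=[1] mem=[0,0,0,0]
After op 4 (STO M0): stack=[empty] mem=[1,0,0,0]
After op 5 (push 6): stack=[6] mem=[1,0,0,0]
After op 6 (push 9): stack=[6,9] mem=[1,0,0,0]
After op 7 (-): stack=[-3] mem=[1,0,0,0]
After op 8 (RCL M0): stack=[-3,1] mem=[1,0,0,0]
After op 9 (push 11): stack=[-3,1,11] mem=[1,0,0,0]
After op 10 (RCL M0): stack=[-3,1,11,1] mem=[1,0,0,0]
After op 11 (STO M1): stack=[-3,1,11] mem=[1,1,0,0]
After op 12 (push 19): stack=[-3,1,11,19] mem=[1,1,0,0]
After op 13 (STO M2): stack=[-3,1,11] mem=[1,1,19,0]
After op 14 (push 5): stack=[-3,1,11,5] mem=[1,1,19,0]

[-3, 1, 11, 5]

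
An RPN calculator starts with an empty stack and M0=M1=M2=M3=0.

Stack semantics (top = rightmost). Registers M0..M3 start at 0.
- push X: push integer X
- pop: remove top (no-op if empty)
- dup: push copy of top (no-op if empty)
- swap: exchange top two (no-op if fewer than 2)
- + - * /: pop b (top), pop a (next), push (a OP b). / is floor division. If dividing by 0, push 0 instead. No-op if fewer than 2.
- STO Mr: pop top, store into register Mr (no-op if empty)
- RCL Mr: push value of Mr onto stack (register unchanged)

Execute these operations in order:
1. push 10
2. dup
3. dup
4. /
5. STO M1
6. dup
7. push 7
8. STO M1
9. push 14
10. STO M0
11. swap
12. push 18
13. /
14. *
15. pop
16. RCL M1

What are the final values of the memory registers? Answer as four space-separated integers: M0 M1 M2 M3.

Answer: 14 7 0 0

Derivation:
After op 1 (push 10): stack=[10] mem=[0,0,0,0]
After op 2 (dup): stack=[10,10] mem=[0,0,0,0]
After op 3 (dup): stack=[10,10,10] mem=[0,0,0,0]
After op 4 (/): stack=[10,1] mem=[0,0,0,0]
After op 5 (STO M1): stack=[10] mem=[0,1,0,0]
After op 6 (dup): stack=[10,10] mem=[0,1,0,0]
After op 7 (push 7): stack=[10,10,7] mem=[0,1,0,0]
After op 8 (STO M1): stack=[10,10] mem=[0,7,0,0]
After op 9 (push 14): stack=[10,10,14] mem=[0,7,0,0]
After op 10 (STO M0): stack=[10,10] mem=[14,7,0,0]
After op 11 (swap): stack=[10,10] mem=[14,7,0,0]
After op 12 (push 18): stack=[10,10,18] mem=[14,7,0,0]
After op 13 (/): stack=[10,0] mem=[14,7,0,0]
After op 14 (*): stack=[0] mem=[14,7,0,0]
After op 15 (pop): stack=[empty] mem=[14,7,0,0]
After op 16 (RCL M1): stack=[7] mem=[14,7,0,0]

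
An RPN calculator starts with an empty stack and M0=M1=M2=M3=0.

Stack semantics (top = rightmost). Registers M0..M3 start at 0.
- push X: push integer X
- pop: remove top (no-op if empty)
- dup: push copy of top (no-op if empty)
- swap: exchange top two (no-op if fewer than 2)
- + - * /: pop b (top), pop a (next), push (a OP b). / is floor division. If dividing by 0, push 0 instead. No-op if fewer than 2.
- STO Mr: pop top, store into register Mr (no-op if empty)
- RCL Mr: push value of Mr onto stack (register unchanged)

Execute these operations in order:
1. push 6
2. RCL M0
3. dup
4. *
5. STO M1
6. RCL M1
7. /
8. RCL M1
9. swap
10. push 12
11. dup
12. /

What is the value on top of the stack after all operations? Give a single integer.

After op 1 (push 6): stack=[6] mem=[0,0,0,0]
After op 2 (RCL M0): stack=[6,0] mem=[0,0,0,0]
After op 3 (dup): stack=[6,0,0] mem=[0,0,0,0]
After op 4 (*): stack=[6,0] mem=[0,0,0,0]
After op 5 (STO M1): stack=[6] mem=[0,0,0,0]
After op 6 (RCL M1): stack=[6,0] mem=[0,0,0,0]
After op 7 (/): stack=[0] mem=[0,0,0,0]
After op 8 (RCL M1): stack=[0,0] mem=[0,0,0,0]
After op 9 (swap): stack=[0,0] mem=[0,0,0,0]
After op 10 (push 12): stack=[0,0,12] mem=[0,0,0,0]
After op 11 (dup): stack=[0,0,12,12] mem=[0,0,0,0]
After op 12 (/): stack=[0,0,1] mem=[0,0,0,0]

Answer: 1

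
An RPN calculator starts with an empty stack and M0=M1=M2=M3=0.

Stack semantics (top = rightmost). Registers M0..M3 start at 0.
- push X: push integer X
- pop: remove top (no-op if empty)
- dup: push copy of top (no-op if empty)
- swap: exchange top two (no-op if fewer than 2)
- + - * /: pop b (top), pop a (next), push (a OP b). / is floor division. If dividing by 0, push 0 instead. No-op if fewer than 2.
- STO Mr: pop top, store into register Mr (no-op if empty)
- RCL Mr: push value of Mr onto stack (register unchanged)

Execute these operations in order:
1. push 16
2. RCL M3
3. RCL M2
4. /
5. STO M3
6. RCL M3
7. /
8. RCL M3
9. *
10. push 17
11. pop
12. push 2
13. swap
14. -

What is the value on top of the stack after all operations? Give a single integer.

After op 1 (push 16): stack=[16] mem=[0,0,0,0]
After op 2 (RCL M3): stack=[16,0] mem=[0,0,0,0]
After op 3 (RCL M2): stack=[16,0,0] mem=[0,0,0,0]
After op 4 (/): stack=[16,0] mem=[0,0,0,0]
After op 5 (STO M3): stack=[16] mem=[0,0,0,0]
After op 6 (RCL M3): stack=[16,0] mem=[0,0,0,0]
After op 7 (/): stack=[0] mem=[0,0,0,0]
After op 8 (RCL M3): stack=[0,0] mem=[0,0,0,0]
After op 9 (*): stack=[0] mem=[0,0,0,0]
After op 10 (push 17): stack=[0,17] mem=[0,0,0,0]
After op 11 (pop): stack=[0] mem=[0,0,0,0]
After op 12 (push 2): stack=[0,2] mem=[0,0,0,0]
After op 13 (swap): stack=[2,0] mem=[0,0,0,0]
After op 14 (-): stack=[2] mem=[0,0,0,0]

Answer: 2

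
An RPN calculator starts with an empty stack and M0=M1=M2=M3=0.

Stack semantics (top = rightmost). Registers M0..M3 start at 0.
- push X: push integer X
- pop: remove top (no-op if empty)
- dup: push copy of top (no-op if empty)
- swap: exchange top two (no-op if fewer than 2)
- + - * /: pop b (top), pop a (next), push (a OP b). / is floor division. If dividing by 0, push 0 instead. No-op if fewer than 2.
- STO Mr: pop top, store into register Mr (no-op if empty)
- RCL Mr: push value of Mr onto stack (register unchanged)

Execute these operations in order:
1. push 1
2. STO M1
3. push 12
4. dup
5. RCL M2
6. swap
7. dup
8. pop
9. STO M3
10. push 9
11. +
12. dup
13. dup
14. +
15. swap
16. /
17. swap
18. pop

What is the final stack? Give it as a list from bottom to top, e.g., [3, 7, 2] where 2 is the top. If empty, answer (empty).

After op 1 (push 1): stack=[1] mem=[0,0,0,0]
After op 2 (STO M1): stack=[empty] mem=[0,1,0,0]
After op 3 (push 12): stack=[12] mem=[0,1,0,0]
After op 4 (dup): stack=[12,12] mem=[0,1,0,0]
After op 5 (RCL M2): stack=[12,12,0] mem=[0,1,0,0]
After op 6 (swap): stack=[12,0,12] mem=[0,1,0,0]
After op 7 (dup): stack=[12,0,12,12] mem=[0,1,0,0]
After op 8 (pop): stack=[12,0,12] mem=[0,1,0,0]
After op 9 (STO M3): stack=[12,0] mem=[0,1,0,12]
After op 10 (push 9): stack=[12,0,9] mem=[0,1,0,12]
After op 11 (+): stack=[12,9] mem=[0,1,0,12]
After op 12 (dup): stack=[12,9,9] mem=[0,1,0,12]
After op 13 (dup): stack=[12,9,9,9] mem=[0,1,0,12]
After op 14 (+): stack=[12,9,18] mem=[0,1,0,12]
After op 15 (swap): stack=[12,18,9] mem=[0,1,0,12]
After op 16 (/): stack=[12,2] mem=[0,1,0,12]
After op 17 (swap): stack=[2,12] mem=[0,1,0,12]
After op 18 (pop): stack=[2] mem=[0,1,0,12]

Answer: [2]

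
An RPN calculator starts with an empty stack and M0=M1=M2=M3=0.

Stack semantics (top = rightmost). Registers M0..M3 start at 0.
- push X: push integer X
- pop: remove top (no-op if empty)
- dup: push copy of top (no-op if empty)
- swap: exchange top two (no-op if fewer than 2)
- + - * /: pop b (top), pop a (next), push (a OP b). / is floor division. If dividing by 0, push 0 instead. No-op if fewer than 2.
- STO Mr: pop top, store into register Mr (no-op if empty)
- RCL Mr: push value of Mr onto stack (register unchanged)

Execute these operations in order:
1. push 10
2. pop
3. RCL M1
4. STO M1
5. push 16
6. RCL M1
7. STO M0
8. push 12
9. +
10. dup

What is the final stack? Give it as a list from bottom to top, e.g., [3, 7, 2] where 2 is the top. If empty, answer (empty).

Answer: [28, 28]

Derivation:
After op 1 (push 10): stack=[10] mem=[0,0,0,0]
After op 2 (pop): stack=[empty] mem=[0,0,0,0]
After op 3 (RCL M1): stack=[0] mem=[0,0,0,0]
After op 4 (STO M1): stack=[empty] mem=[0,0,0,0]
After op 5 (push 16): stack=[16] mem=[0,0,0,0]
After op 6 (RCL M1): stack=[16,0] mem=[0,0,0,0]
After op 7 (STO M0): stack=[16] mem=[0,0,0,0]
After op 8 (push 12): stack=[16,12] mem=[0,0,0,0]
After op 9 (+): stack=[28] mem=[0,0,0,0]
After op 10 (dup): stack=[28,28] mem=[0,0,0,0]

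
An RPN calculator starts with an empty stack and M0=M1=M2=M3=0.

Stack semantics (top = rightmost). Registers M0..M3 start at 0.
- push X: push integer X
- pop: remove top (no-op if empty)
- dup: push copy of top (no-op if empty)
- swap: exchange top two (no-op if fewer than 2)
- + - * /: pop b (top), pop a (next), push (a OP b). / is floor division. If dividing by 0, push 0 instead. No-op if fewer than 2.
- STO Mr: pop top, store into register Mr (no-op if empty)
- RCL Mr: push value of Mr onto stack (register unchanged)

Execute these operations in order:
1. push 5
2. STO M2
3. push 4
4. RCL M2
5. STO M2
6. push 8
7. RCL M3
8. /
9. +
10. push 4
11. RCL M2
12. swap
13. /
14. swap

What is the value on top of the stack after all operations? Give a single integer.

Answer: 4

Derivation:
After op 1 (push 5): stack=[5] mem=[0,0,0,0]
After op 2 (STO M2): stack=[empty] mem=[0,0,5,0]
After op 3 (push 4): stack=[4] mem=[0,0,5,0]
After op 4 (RCL M2): stack=[4,5] mem=[0,0,5,0]
After op 5 (STO M2): stack=[4] mem=[0,0,5,0]
After op 6 (push 8): stack=[4,8] mem=[0,0,5,0]
After op 7 (RCL M3): stack=[4,8,0] mem=[0,0,5,0]
After op 8 (/): stack=[4,0] mem=[0,0,5,0]
After op 9 (+): stack=[4] mem=[0,0,5,0]
After op 10 (push 4): stack=[4,4] mem=[0,0,5,0]
After op 11 (RCL M2): stack=[4,4,5] mem=[0,0,5,0]
After op 12 (swap): stack=[4,5,4] mem=[0,0,5,0]
After op 13 (/): stack=[4,1] mem=[0,0,5,0]
After op 14 (swap): stack=[1,4] mem=[0,0,5,0]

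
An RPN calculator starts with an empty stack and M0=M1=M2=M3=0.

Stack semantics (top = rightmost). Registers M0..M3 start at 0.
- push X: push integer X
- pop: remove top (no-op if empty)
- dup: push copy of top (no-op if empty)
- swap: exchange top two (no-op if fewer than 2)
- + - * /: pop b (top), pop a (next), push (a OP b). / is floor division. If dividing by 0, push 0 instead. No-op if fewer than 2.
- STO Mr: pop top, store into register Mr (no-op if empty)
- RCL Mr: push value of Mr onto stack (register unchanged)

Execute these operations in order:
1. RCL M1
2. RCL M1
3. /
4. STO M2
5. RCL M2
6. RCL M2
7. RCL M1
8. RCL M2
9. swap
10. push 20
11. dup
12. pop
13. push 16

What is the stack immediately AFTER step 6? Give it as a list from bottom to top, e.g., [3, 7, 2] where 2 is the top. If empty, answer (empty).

After op 1 (RCL M1): stack=[0] mem=[0,0,0,0]
After op 2 (RCL M1): stack=[0,0] mem=[0,0,0,0]
After op 3 (/): stack=[0] mem=[0,0,0,0]
After op 4 (STO M2): stack=[empty] mem=[0,0,0,0]
After op 5 (RCL M2): stack=[0] mem=[0,0,0,0]
After op 6 (RCL M2): stack=[0,0] mem=[0,0,0,0]

[0, 0]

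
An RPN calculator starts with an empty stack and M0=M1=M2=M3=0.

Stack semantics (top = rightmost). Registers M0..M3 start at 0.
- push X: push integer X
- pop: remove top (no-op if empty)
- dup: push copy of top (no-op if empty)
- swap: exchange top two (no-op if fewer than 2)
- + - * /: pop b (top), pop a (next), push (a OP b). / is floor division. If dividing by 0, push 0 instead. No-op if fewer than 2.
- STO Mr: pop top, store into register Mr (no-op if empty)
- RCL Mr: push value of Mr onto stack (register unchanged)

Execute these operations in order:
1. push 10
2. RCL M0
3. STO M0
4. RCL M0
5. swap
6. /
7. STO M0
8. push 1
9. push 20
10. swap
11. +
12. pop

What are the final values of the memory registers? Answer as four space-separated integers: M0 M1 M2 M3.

Answer: 0 0 0 0

Derivation:
After op 1 (push 10): stack=[10] mem=[0,0,0,0]
After op 2 (RCL M0): stack=[10,0] mem=[0,0,0,0]
After op 3 (STO M0): stack=[10] mem=[0,0,0,0]
After op 4 (RCL M0): stack=[10,0] mem=[0,0,0,0]
After op 5 (swap): stack=[0,10] mem=[0,0,0,0]
After op 6 (/): stack=[0] mem=[0,0,0,0]
After op 7 (STO M0): stack=[empty] mem=[0,0,0,0]
After op 8 (push 1): stack=[1] mem=[0,0,0,0]
After op 9 (push 20): stack=[1,20] mem=[0,0,0,0]
After op 10 (swap): stack=[20,1] mem=[0,0,0,0]
After op 11 (+): stack=[21] mem=[0,0,0,0]
After op 12 (pop): stack=[empty] mem=[0,0,0,0]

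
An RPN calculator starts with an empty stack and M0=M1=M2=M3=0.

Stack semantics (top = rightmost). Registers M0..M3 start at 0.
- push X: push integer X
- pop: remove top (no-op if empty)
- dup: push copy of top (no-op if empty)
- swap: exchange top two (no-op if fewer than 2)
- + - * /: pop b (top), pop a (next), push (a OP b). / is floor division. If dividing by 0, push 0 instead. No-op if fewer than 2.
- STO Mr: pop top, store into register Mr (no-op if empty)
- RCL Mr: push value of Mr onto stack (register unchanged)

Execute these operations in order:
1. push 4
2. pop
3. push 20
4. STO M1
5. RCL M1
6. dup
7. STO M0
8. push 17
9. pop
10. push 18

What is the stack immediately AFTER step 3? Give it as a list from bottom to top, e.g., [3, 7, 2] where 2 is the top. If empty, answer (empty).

After op 1 (push 4): stack=[4] mem=[0,0,0,0]
After op 2 (pop): stack=[empty] mem=[0,0,0,0]
After op 3 (push 20): stack=[20] mem=[0,0,0,0]

[20]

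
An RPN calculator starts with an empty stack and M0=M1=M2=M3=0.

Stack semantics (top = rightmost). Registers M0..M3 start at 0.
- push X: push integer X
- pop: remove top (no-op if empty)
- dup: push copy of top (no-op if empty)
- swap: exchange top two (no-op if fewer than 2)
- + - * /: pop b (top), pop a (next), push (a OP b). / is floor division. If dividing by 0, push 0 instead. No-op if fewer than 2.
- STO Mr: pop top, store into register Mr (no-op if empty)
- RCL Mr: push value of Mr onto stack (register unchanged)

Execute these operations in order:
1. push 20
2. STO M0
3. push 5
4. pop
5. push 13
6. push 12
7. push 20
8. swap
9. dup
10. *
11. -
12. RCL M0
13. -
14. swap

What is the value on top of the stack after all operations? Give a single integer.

After op 1 (push 20): stack=[20] mem=[0,0,0,0]
After op 2 (STO M0): stack=[empty] mem=[20,0,0,0]
After op 3 (push 5): stack=[5] mem=[20,0,0,0]
After op 4 (pop): stack=[empty] mem=[20,0,0,0]
After op 5 (push 13): stack=[13] mem=[20,0,0,0]
After op 6 (push 12): stack=[13,12] mem=[20,0,0,0]
After op 7 (push 20): stack=[13,12,20] mem=[20,0,0,0]
After op 8 (swap): stack=[13,20,12] mem=[20,0,0,0]
After op 9 (dup): stack=[13,20,12,12] mem=[20,0,0,0]
After op 10 (*): stack=[13,20,144] mem=[20,0,0,0]
After op 11 (-): stack=[13,-124] mem=[20,0,0,0]
After op 12 (RCL M0): stack=[13,-124,20] mem=[20,0,0,0]
After op 13 (-): stack=[13,-144] mem=[20,0,0,0]
After op 14 (swap): stack=[-144,13] mem=[20,0,0,0]

Answer: 13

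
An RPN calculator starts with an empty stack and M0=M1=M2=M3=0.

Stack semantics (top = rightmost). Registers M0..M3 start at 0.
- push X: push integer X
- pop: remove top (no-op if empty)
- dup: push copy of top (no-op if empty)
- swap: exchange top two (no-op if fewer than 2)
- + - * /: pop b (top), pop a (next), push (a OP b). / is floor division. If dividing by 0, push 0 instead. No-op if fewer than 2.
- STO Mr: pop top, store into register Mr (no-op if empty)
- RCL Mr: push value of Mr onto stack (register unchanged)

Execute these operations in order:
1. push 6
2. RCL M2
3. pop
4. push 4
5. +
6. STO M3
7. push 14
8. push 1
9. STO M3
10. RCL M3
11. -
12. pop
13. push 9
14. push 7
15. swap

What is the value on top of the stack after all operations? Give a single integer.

After op 1 (push 6): stack=[6] mem=[0,0,0,0]
After op 2 (RCL M2): stack=[6,0] mem=[0,0,0,0]
After op 3 (pop): stack=[6] mem=[0,0,0,0]
After op 4 (push 4): stack=[6,4] mem=[0,0,0,0]
After op 5 (+): stack=[10] mem=[0,0,0,0]
After op 6 (STO M3): stack=[empty] mem=[0,0,0,10]
After op 7 (push 14): stack=[14] mem=[0,0,0,10]
After op 8 (push 1): stack=[14,1] mem=[0,0,0,10]
After op 9 (STO M3): stack=[14] mem=[0,0,0,1]
After op 10 (RCL M3): stack=[14,1] mem=[0,0,0,1]
After op 11 (-): stack=[13] mem=[0,0,0,1]
After op 12 (pop): stack=[empty] mem=[0,0,0,1]
After op 13 (push 9): stack=[9] mem=[0,0,0,1]
After op 14 (push 7): stack=[9,7] mem=[0,0,0,1]
After op 15 (swap): stack=[7,9] mem=[0,0,0,1]

Answer: 9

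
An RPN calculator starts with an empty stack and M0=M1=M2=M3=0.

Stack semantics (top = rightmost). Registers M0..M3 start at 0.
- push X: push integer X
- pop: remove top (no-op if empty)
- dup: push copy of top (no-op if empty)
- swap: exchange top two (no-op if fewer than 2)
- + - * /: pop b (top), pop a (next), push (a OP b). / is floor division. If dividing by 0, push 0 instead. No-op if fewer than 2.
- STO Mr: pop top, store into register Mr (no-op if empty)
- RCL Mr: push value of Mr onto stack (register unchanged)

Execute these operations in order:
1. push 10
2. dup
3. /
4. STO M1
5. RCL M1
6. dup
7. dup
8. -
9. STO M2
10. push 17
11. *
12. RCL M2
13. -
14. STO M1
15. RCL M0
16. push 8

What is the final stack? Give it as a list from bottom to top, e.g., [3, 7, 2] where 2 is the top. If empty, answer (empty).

After op 1 (push 10): stack=[10] mem=[0,0,0,0]
After op 2 (dup): stack=[10,10] mem=[0,0,0,0]
After op 3 (/): stack=[1] mem=[0,0,0,0]
After op 4 (STO M1): stack=[empty] mem=[0,1,0,0]
After op 5 (RCL M1): stack=[1] mem=[0,1,0,0]
After op 6 (dup): stack=[1,1] mem=[0,1,0,0]
After op 7 (dup): stack=[1,1,1] mem=[0,1,0,0]
After op 8 (-): stack=[1,0] mem=[0,1,0,0]
After op 9 (STO M2): stack=[1] mem=[0,1,0,0]
After op 10 (push 17): stack=[1,17] mem=[0,1,0,0]
After op 11 (*): stack=[17] mem=[0,1,0,0]
After op 12 (RCL M2): stack=[17,0] mem=[0,1,0,0]
After op 13 (-): stack=[17] mem=[0,1,0,0]
After op 14 (STO M1): stack=[empty] mem=[0,17,0,0]
After op 15 (RCL M0): stack=[0] mem=[0,17,0,0]
After op 16 (push 8): stack=[0,8] mem=[0,17,0,0]

Answer: [0, 8]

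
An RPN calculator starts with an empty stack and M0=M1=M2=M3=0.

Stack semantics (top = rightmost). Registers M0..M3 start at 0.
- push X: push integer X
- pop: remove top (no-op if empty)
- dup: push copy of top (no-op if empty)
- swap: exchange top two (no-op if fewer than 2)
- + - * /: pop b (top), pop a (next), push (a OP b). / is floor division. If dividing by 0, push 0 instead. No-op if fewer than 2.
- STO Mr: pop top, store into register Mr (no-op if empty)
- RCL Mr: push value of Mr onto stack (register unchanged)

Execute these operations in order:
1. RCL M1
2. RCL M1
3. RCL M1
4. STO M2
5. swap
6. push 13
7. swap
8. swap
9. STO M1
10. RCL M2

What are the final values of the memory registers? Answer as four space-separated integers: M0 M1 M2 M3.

Answer: 0 13 0 0

Derivation:
After op 1 (RCL M1): stack=[0] mem=[0,0,0,0]
After op 2 (RCL M1): stack=[0,0] mem=[0,0,0,0]
After op 3 (RCL M1): stack=[0,0,0] mem=[0,0,0,0]
After op 4 (STO M2): stack=[0,0] mem=[0,0,0,0]
After op 5 (swap): stack=[0,0] mem=[0,0,0,0]
After op 6 (push 13): stack=[0,0,13] mem=[0,0,0,0]
After op 7 (swap): stack=[0,13,0] mem=[0,0,0,0]
After op 8 (swap): stack=[0,0,13] mem=[0,0,0,0]
After op 9 (STO M1): stack=[0,0] mem=[0,13,0,0]
After op 10 (RCL M2): stack=[0,0,0] mem=[0,13,0,0]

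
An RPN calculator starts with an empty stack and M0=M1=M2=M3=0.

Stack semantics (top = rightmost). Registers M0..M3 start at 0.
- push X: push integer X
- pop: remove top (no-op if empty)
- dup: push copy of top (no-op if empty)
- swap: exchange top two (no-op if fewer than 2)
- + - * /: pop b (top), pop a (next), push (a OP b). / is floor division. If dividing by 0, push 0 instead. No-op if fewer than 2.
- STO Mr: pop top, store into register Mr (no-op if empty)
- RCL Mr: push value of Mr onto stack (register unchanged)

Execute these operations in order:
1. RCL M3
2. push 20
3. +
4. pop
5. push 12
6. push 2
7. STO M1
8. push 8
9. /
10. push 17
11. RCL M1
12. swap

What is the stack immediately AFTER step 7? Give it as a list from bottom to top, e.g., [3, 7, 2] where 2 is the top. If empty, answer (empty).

After op 1 (RCL M3): stack=[0] mem=[0,0,0,0]
After op 2 (push 20): stack=[0,20] mem=[0,0,0,0]
After op 3 (+): stack=[20] mem=[0,0,0,0]
After op 4 (pop): stack=[empty] mem=[0,0,0,0]
After op 5 (push 12): stack=[12] mem=[0,0,0,0]
After op 6 (push 2): stack=[12,2] mem=[0,0,0,0]
After op 7 (STO M1): stack=[12] mem=[0,2,0,0]

[12]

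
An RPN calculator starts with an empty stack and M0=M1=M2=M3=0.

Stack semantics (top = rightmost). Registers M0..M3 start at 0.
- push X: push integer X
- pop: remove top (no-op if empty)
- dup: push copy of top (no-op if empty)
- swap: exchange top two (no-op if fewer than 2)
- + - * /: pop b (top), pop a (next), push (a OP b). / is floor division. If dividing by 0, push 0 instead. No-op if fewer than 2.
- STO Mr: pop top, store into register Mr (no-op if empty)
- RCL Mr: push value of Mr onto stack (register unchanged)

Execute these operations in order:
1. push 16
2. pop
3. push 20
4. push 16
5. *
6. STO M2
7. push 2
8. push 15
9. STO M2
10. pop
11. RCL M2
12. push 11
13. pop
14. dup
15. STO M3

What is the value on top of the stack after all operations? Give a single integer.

After op 1 (push 16): stack=[16] mem=[0,0,0,0]
After op 2 (pop): stack=[empty] mem=[0,0,0,0]
After op 3 (push 20): stack=[20] mem=[0,0,0,0]
After op 4 (push 16): stack=[20,16] mem=[0,0,0,0]
After op 5 (*): stack=[320] mem=[0,0,0,0]
After op 6 (STO M2): stack=[empty] mem=[0,0,320,0]
After op 7 (push 2): stack=[2] mem=[0,0,320,0]
After op 8 (push 15): stack=[2,15] mem=[0,0,320,0]
After op 9 (STO M2): stack=[2] mem=[0,0,15,0]
After op 10 (pop): stack=[empty] mem=[0,0,15,0]
After op 11 (RCL M2): stack=[15] mem=[0,0,15,0]
After op 12 (push 11): stack=[15,11] mem=[0,0,15,0]
After op 13 (pop): stack=[15] mem=[0,0,15,0]
After op 14 (dup): stack=[15,15] mem=[0,0,15,0]
After op 15 (STO M3): stack=[15] mem=[0,0,15,15]

Answer: 15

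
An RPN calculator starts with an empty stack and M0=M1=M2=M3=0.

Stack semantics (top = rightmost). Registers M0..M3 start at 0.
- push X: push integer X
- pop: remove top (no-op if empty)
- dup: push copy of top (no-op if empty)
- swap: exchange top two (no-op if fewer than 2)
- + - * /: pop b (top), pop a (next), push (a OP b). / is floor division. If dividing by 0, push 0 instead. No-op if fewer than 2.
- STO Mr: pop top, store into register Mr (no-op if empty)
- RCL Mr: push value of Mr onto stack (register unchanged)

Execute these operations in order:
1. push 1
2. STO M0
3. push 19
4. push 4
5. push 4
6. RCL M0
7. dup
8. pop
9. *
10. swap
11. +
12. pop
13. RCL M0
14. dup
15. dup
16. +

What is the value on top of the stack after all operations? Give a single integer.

After op 1 (push 1): stack=[1] mem=[0,0,0,0]
After op 2 (STO M0): stack=[empty] mem=[1,0,0,0]
After op 3 (push 19): stack=[19] mem=[1,0,0,0]
After op 4 (push 4): stack=[19,4] mem=[1,0,0,0]
After op 5 (push 4): stack=[19,4,4] mem=[1,0,0,0]
After op 6 (RCL M0): stack=[19,4,4,1] mem=[1,0,0,0]
After op 7 (dup): stack=[19,4,4,1,1] mem=[1,0,0,0]
After op 8 (pop): stack=[19,4,4,1] mem=[1,0,0,0]
After op 9 (*): stack=[19,4,4] mem=[1,0,0,0]
After op 10 (swap): stack=[19,4,4] mem=[1,0,0,0]
After op 11 (+): stack=[19,8] mem=[1,0,0,0]
After op 12 (pop): stack=[19] mem=[1,0,0,0]
After op 13 (RCL M0): stack=[19,1] mem=[1,0,0,0]
After op 14 (dup): stack=[19,1,1] mem=[1,0,0,0]
After op 15 (dup): stack=[19,1,1,1] mem=[1,0,0,0]
After op 16 (+): stack=[19,1,2] mem=[1,0,0,0]

Answer: 2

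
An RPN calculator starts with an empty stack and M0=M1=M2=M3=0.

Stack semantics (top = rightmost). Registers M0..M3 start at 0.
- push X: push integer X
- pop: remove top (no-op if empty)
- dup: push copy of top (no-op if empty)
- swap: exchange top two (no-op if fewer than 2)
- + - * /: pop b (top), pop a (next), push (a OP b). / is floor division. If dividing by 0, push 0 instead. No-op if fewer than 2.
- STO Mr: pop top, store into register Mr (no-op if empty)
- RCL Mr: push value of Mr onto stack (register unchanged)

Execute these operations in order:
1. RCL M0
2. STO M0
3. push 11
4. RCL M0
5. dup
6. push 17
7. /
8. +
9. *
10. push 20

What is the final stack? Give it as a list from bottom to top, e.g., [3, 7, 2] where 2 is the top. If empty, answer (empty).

After op 1 (RCL M0): stack=[0] mem=[0,0,0,0]
After op 2 (STO M0): stack=[empty] mem=[0,0,0,0]
After op 3 (push 11): stack=[11] mem=[0,0,0,0]
After op 4 (RCL M0): stack=[11,0] mem=[0,0,0,0]
After op 5 (dup): stack=[11,0,0] mem=[0,0,0,0]
After op 6 (push 17): stack=[11,0,0,17] mem=[0,0,0,0]
After op 7 (/): stack=[11,0,0] mem=[0,0,0,0]
After op 8 (+): stack=[11,0] mem=[0,0,0,0]
After op 9 (*): stack=[0] mem=[0,0,0,0]
After op 10 (push 20): stack=[0,20] mem=[0,0,0,0]

Answer: [0, 20]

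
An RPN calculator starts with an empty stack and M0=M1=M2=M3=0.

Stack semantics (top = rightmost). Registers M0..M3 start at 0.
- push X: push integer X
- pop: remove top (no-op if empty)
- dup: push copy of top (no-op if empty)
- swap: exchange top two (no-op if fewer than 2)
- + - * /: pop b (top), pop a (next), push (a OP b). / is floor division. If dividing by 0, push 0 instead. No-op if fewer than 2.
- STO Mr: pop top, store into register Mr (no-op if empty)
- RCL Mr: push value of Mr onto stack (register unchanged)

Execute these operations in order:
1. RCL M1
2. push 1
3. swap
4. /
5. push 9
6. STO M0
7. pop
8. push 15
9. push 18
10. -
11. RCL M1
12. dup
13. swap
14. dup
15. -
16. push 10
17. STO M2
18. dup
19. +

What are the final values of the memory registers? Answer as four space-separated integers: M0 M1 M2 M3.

Answer: 9 0 10 0

Derivation:
After op 1 (RCL M1): stack=[0] mem=[0,0,0,0]
After op 2 (push 1): stack=[0,1] mem=[0,0,0,0]
After op 3 (swap): stack=[1,0] mem=[0,0,0,0]
After op 4 (/): stack=[0] mem=[0,0,0,0]
After op 5 (push 9): stack=[0,9] mem=[0,0,0,0]
After op 6 (STO M0): stack=[0] mem=[9,0,0,0]
After op 7 (pop): stack=[empty] mem=[9,0,0,0]
After op 8 (push 15): stack=[15] mem=[9,0,0,0]
After op 9 (push 18): stack=[15,18] mem=[9,0,0,0]
After op 10 (-): stack=[-3] mem=[9,0,0,0]
After op 11 (RCL M1): stack=[-3,0] mem=[9,0,0,0]
After op 12 (dup): stack=[-3,0,0] mem=[9,0,0,0]
After op 13 (swap): stack=[-3,0,0] mem=[9,0,0,0]
After op 14 (dup): stack=[-3,0,0,0] mem=[9,0,0,0]
After op 15 (-): stack=[-3,0,0] mem=[9,0,0,0]
After op 16 (push 10): stack=[-3,0,0,10] mem=[9,0,0,0]
After op 17 (STO M2): stack=[-3,0,0] mem=[9,0,10,0]
After op 18 (dup): stack=[-3,0,0,0] mem=[9,0,10,0]
After op 19 (+): stack=[-3,0,0] mem=[9,0,10,0]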